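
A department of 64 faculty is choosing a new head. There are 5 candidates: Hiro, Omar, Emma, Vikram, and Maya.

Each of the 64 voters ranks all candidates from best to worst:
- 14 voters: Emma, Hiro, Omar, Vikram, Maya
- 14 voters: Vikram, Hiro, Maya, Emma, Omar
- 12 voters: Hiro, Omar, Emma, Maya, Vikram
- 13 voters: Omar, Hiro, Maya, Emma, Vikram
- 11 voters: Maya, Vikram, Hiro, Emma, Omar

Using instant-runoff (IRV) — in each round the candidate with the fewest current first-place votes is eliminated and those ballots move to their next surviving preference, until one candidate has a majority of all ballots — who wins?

Omar

Round 1: Hiro 12, Omar 13, Emma 14, Vikram 14, Maya 11. Maya eliminated.
Round 2: Hiro 12, Omar 13, Emma 14, Vikram 25. Hiro eliminated.
Round 3: Omar 25, Emma 14, Vikram 25. Emma eliminated.
Round 4: Omar 39, Vikram 25. Omar has a majority (≥33).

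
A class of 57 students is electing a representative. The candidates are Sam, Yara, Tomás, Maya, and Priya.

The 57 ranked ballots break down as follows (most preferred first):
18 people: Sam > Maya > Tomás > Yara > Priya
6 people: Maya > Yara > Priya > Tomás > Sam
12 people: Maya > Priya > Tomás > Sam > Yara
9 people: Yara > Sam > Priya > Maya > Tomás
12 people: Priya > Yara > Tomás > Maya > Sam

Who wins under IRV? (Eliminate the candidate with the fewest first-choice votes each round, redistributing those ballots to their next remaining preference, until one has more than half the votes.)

Round 1: Sam 18, Yara 9, Tomás 0, Maya 18, Priya 12. Tomás eliminated.
Round 2: Sam 18, Yara 9, Maya 18, Priya 12. Yara eliminated.
Round 3: Sam 27, Maya 18, Priya 12. Priya eliminated.
Round 4: Sam 27, Maya 30. Maya has a majority (≥29).

Maya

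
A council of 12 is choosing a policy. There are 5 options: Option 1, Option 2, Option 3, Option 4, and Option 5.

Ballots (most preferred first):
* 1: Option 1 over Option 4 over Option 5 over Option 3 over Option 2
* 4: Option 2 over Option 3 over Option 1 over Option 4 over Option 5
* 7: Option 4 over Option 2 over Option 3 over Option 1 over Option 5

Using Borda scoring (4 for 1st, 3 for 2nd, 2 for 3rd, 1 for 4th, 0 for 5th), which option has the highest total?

Option 2

Option 1: 1×4 + 4×2 + 7×1 = 19
Option 2: 1×0 + 4×4 + 7×3 = 37
Option 3: 1×1 + 4×3 + 7×2 = 27
Option 4: 1×3 + 4×1 + 7×4 = 35
Option 5: 1×2 + 4×0 + 7×0 = 2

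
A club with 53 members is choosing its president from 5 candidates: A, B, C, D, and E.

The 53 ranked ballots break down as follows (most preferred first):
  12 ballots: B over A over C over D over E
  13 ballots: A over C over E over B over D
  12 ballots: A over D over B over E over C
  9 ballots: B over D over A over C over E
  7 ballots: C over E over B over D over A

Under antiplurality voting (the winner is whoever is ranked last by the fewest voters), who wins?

B

Last-place votes: A 7, B 0, C 12, D 13, E 21.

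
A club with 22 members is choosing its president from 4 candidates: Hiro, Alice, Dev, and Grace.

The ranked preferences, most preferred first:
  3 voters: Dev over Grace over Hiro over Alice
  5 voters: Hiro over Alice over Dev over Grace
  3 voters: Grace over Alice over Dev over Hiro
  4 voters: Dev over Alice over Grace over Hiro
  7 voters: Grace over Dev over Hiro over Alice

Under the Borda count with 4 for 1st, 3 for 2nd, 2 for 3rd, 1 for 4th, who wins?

Dev

Hiro: 3×2 + 5×4 + 3×1 + 4×1 + 7×2 = 47
Alice: 3×1 + 5×3 + 3×3 + 4×3 + 7×1 = 46
Dev: 3×4 + 5×2 + 3×2 + 4×4 + 7×3 = 65
Grace: 3×3 + 5×1 + 3×4 + 4×2 + 7×4 = 62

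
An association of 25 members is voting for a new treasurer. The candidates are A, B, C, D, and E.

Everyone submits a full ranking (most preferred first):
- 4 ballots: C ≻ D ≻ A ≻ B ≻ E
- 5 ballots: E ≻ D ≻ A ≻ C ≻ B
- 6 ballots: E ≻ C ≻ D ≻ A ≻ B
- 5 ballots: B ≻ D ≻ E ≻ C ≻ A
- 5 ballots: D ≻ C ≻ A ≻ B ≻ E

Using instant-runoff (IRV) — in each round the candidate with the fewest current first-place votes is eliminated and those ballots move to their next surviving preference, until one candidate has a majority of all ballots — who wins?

D

Round 1: A 0, B 5, C 4, D 5, E 11. A eliminated.
Round 2: B 5, C 4, D 5, E 11. C eliminated.
Round 3: B 5, D 9, E 11. B eliminated.
Round 4: D 14, E 11. D has a majority (≥13).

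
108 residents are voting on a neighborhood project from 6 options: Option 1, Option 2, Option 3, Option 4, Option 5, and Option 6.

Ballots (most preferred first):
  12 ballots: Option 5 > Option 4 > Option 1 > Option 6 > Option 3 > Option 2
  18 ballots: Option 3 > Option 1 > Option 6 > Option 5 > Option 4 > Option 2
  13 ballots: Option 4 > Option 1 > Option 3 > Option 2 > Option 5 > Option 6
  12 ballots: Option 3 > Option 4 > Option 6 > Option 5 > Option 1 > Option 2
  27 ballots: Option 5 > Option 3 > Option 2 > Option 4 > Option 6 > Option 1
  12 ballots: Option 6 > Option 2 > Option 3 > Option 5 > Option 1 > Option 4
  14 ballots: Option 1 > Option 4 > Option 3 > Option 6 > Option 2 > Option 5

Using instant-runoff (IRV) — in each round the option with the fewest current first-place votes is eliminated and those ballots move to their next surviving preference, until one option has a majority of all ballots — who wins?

Option 3

Round 1: Option 1 14, Option 2 0, Option 3 30, Option 4 13, Option 5 39, Option 6 12. Option 2 eliminated.
Round 2: Option 1 14, Option 3 30, Option 4 13, Option 5 39, Option 6 12. Option 6 eliminated.
Round 3: Option 1 14, Option 3 42, Option 4 13, Option 5 39. Option 4 eliminated.
Round 4: Option 1 27, Option 3 42, Option 5 39. Option 1 eliminated.
Round 5: Option 3 69, Option 5 39. Option 3 has a majority (≥55).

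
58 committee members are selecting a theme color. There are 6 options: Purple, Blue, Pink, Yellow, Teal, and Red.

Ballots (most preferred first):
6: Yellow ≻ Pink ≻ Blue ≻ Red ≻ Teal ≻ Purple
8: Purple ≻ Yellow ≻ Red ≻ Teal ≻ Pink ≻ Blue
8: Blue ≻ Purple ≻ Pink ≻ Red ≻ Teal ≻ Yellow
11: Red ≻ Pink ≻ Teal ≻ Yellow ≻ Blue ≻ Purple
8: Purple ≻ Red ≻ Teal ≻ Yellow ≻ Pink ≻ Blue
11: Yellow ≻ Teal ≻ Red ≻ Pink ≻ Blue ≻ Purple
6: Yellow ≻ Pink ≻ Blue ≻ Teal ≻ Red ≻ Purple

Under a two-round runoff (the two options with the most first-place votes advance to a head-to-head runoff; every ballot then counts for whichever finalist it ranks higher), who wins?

Round 1 first-place votes: Purple 16, Blue 8, Pink 0, Yellow 23, Teal 0, Red 11. Yellow and Purple advance.
Runoff: Yellow is ranked above Purple on 34 ballots, Purple above Yellow on 24.

Yellow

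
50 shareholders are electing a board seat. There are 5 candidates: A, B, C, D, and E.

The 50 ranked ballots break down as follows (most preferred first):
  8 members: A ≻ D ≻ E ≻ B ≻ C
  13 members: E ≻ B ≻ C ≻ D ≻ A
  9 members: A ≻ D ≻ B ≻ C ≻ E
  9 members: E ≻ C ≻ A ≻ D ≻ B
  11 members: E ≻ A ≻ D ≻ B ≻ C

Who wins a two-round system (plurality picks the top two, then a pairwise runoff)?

E

Round 1 first-place votes: A 17, B 0, C 0, D 0, E 33. E and A advance.
Runoff: E is ranked above A on 33 ballots, A above E on 17.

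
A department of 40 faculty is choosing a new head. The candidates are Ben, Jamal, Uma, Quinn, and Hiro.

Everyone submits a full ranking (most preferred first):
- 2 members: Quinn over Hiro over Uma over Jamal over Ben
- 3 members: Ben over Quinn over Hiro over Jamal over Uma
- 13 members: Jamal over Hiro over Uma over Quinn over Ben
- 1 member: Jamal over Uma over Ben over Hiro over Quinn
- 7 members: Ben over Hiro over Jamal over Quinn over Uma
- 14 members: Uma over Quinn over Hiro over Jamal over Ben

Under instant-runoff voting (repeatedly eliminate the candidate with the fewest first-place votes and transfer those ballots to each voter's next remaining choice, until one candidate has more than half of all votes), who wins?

Jamal

Round 1: Ben 10, Jamal 14, Uma 14, Quinn 2, Hiro 0. Hiro eliminated.
Round 2: Ben 10, Jamal 14, Uma 14, Quinn 2. Quinn eliminated.
Round 3: Ben 10, Jamal 14, Uma 16. Ben eliminated.
Round 4: Jamal 24, Uma 16. Jamal has a majority (≥21).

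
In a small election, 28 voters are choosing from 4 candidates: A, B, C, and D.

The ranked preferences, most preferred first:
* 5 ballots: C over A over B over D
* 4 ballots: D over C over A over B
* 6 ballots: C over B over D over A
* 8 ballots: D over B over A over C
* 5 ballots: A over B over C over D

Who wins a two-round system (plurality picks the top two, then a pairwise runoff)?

Round 1 first-place votes: A 5, B 0, C 11, D 12. D and C advance.
Runoff: D is ranked above C on 12 ballots, C above D on 16.

C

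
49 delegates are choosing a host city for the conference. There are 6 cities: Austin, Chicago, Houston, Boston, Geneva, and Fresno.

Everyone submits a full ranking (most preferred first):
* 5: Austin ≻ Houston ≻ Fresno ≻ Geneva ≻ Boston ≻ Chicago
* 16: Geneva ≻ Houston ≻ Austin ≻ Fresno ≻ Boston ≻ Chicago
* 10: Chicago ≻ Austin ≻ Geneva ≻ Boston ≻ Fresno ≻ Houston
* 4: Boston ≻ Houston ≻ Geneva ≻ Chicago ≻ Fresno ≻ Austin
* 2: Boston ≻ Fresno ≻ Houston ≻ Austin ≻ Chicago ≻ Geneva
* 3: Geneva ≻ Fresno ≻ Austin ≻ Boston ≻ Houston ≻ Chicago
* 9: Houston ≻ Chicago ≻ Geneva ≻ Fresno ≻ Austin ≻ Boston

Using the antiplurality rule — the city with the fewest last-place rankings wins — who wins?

Last-place votes: Austin 4, Chicago 24, Houston 10, Boston 9, Geneva 2, Fresno 0.

Fresno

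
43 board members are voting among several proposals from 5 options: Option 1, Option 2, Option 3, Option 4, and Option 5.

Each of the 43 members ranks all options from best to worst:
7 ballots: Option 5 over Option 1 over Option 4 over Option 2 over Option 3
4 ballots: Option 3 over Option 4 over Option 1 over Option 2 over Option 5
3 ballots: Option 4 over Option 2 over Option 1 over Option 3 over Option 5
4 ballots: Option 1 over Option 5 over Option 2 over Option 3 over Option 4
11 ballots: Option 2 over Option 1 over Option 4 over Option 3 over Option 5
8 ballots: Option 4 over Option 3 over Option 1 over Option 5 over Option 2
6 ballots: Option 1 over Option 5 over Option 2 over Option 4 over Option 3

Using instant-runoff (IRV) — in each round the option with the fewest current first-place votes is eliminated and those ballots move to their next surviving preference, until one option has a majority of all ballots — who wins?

Round 1: Option 1 10, Option 2 11, Option 3 4, Option 4 11, Option 5 7. Option 3 eliminated.
Round 2: Option 1 10, Option 2 11, Option 4 15, Option 5 7. Option 5 eliminated.
Round 3: Option 1 17, Option 2 11, Option 4 15. Option 2 eliminated.
Round 4: Option 1 28, Option 4 15. Option 1 has a majority (≥22).

Option 1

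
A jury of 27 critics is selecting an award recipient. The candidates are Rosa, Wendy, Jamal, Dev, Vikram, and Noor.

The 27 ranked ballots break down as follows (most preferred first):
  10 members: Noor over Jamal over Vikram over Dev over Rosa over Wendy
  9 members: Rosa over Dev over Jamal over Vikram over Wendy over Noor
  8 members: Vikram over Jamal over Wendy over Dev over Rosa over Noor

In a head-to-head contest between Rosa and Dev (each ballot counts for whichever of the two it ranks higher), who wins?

Dev

Rosa is ranked above Dev on 9 ballots; Dev above Rosa on 18.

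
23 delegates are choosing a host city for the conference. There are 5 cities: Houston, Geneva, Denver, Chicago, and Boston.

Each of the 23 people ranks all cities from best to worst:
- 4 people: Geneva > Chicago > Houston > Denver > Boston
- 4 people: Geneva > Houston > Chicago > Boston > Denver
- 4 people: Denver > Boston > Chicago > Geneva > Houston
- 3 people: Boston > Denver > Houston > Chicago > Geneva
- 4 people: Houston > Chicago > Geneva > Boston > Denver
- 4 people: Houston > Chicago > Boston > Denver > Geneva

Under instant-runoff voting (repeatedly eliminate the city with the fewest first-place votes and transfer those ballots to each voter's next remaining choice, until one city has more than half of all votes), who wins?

Round 1: Houston 8, Geneva 8, Denver 4, Chicago 0, Boston 3. Chicago eliminated.
Round 2: Houston 8, Geneva 8, Denver 4, Boston 3. Boston eliminated.
Round 3: Houston 8, Geneva 8, Denver 7. Denver eliminated.
Round 4: Houston 11, Geneva 12. Geneva has a majority (≥12).

Geneva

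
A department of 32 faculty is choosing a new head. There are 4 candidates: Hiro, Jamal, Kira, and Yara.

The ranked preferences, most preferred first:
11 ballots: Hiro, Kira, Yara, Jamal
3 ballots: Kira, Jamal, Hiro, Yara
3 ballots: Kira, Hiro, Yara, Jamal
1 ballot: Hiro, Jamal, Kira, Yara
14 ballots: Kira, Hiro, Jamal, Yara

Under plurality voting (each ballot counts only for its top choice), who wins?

Kira

First-place votes: Hiro 12, Jamal 0, Kira 20, Yara 0.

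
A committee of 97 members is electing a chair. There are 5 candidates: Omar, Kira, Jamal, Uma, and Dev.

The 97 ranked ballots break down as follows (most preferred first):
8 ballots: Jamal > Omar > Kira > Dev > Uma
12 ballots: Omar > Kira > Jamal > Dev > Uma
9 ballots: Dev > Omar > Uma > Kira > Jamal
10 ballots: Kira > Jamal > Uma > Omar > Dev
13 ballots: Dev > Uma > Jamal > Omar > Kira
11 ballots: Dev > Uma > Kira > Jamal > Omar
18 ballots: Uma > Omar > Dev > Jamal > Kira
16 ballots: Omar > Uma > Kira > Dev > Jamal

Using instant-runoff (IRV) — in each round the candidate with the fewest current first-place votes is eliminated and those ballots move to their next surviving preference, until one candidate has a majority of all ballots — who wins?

Round 1: Omar 28, Kira 10, Jamal 8, Uma 18, Dev 33. Jamal eliminated.
Round 2: Omar 36, Kira 10, Uma 18, Dev 33. Kira eliminated.
Round 3: Omar 36, Uma 28, Dev 33. Uma eliminated.
Round 4: Omar 64, Dev 33. Omar has a majority (≥49).

Omar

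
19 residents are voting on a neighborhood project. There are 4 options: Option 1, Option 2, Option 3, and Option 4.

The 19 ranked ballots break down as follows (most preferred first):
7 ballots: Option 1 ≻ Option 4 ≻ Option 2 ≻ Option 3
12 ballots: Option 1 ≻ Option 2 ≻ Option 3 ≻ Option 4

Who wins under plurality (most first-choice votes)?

Option 1

First-place votes: Option 1 19, Option 2 0, Option 3 0, Option 4 0.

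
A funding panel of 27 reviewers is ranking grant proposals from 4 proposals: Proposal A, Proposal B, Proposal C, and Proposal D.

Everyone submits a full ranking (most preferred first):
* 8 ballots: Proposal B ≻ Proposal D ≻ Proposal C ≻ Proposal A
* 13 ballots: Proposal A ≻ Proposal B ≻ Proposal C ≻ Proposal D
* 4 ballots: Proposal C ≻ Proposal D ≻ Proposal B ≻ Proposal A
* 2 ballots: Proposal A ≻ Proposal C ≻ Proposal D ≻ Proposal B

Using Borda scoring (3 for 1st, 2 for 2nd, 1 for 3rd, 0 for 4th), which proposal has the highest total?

Proposal B

Proposal A: 8×0 + 13×3 + 4×0 + 2×3 = 45
Proposal B: 8×3 + 13×2 + 4×1 + 2×0 = 54
Proposal C: 8×1 + 13×1 + 4×3 + 2×2 = 37
Proposal D: 8×2 + 13×0 + 4×2 + 2×1 = 26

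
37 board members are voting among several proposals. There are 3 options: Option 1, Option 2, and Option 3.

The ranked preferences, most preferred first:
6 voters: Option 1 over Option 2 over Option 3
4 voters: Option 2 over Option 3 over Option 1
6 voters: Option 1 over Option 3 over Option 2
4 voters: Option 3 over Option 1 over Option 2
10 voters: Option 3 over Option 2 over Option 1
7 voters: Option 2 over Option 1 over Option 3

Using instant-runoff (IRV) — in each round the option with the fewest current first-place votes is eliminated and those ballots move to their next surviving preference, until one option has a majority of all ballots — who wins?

Option 1

Round 1: Option 1 12, Option 2 11, Option 3 14. Option 2 eliminated.
Round 2: Option 1 19, Option 3 18. Option 1 has a majority (≥19).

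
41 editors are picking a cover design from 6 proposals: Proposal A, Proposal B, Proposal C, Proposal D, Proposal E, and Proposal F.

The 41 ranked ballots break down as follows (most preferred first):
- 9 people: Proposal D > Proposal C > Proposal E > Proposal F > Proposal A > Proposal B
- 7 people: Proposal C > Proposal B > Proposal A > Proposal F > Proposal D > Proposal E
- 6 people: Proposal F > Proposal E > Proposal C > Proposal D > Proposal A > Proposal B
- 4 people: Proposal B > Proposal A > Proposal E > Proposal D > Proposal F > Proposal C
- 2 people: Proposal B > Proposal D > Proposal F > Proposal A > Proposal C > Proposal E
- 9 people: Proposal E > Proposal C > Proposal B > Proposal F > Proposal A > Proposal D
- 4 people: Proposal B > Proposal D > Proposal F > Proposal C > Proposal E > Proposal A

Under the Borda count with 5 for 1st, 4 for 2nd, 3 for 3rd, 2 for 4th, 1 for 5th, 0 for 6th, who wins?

Proposal C

Proposal A: 9×1 + 7×3 + 6×1 + 4×4 + 2×2 + 9×1 + 4×0 = 65
Proposal B: 9×0 + 7×4 + 6×0 + 4×5 + 2×5 + 9×3 + 4×5 = 105
Proposal C: 9×4 + 7×5 + 6×3 + 4×0 + 2×1 + 9×4 + 4×2 = 135
Proposal D: 9×5 + 7×1 + 6×2 + 4×2 + 2×4 + 9×0 + 4×4 = 96
Proposal E: 9×3 + 7×0 + 6×4 + 4×3 + 2×0 + 9×5 + 4×1 = 112
Proposal F: 9×2 + 7×2 + 6×5 + 4×1 + 2×3 + 9×2 + 4×3 = 102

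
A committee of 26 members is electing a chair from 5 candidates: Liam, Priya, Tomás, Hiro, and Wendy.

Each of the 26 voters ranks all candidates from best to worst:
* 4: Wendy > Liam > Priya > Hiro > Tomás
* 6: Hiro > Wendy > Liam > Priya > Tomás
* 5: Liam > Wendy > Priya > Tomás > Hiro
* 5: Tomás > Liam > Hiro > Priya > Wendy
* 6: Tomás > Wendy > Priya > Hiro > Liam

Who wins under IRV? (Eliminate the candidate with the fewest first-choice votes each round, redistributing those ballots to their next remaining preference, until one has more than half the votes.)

Liam

Round 1: Liam 5, Priya 0, Tomás 11, Hiro 6, Wendy 4. Priya eliminated.
Round 2: Liam 5, Tomás 11, Hiro 6, Wendy 4. Wendy eliminated.
Round 3: Liam 9, Tomás 11, Hiro 6. Hiro eliminated.
Round 4: Liam 15, Tomás 11. Liam has a majority (≥14).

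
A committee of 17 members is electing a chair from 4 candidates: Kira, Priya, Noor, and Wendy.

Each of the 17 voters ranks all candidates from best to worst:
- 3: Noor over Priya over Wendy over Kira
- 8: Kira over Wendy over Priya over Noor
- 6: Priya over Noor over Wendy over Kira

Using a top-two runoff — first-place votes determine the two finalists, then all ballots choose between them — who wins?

Round 1 first-place votes: Kira 8, Priya 6, Noor 3, Wendy 0. Kira and Priya advance.
Runoff: Kira is ranked above Priya on 8 ballots, Priya above Kira on 9.

Priya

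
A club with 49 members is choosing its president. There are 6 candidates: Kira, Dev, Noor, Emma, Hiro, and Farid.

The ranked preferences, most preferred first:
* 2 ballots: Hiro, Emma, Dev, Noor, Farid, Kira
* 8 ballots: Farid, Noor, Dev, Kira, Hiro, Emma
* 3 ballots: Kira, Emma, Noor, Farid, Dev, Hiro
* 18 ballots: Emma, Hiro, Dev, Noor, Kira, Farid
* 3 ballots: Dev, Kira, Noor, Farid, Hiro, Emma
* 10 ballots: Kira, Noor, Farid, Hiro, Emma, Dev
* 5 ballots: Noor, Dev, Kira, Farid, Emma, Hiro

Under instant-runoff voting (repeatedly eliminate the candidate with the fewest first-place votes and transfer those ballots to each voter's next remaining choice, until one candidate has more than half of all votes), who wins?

Kira

Round 1: Kira 13, Dev 3, Noor 5, Emma 18, Hiro 2, Farid 8. Hiro eliminated.
Round 2: Kira 13, Dev 3, Noor 5, Emma 20, Farid 8. Dev eliminated.
Round 3: Kira 16, Noor 5, Emma 20, Farid 8. Noor eliminated.
Round 4: Kira 21, Emma 20, Farid 8. Farid eliminated.
Round 5: Kira 29, Emma 20. Kira has a majority (≥25).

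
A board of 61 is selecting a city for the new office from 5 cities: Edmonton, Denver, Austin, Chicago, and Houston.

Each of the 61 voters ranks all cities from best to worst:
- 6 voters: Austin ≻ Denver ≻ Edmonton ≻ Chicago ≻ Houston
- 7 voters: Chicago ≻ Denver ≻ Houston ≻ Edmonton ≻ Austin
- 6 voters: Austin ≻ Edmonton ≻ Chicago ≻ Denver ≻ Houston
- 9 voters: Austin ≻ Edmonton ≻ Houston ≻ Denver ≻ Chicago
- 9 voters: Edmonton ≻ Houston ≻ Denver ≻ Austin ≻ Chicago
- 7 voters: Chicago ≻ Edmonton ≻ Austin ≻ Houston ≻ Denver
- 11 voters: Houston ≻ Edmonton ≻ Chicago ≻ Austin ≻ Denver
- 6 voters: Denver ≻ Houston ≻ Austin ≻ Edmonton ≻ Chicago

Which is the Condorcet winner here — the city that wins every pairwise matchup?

Edmonton

Edmonton vs Denver: 42–19
Edmonton vs Austin: 34–27
Edmonton vs Chicago: 47–14
Edmonton vs Houston: 37–24
Edmonton beats every other city.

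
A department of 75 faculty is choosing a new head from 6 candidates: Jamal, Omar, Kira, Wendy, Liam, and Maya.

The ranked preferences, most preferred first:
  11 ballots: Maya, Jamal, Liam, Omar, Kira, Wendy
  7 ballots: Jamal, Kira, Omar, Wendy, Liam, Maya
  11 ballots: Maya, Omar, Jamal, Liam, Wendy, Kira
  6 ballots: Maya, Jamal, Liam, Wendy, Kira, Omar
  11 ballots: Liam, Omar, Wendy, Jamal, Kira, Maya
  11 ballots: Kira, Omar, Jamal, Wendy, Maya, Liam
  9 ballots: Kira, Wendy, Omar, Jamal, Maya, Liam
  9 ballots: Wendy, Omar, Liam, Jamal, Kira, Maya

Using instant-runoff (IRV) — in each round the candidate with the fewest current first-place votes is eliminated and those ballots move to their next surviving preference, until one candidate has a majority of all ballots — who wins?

Round 1: Jamal 7, Omar 0, Kira 20, Wendy 9, Liam 11, Maya 28. Omar eliminated.
Round 2: Jamal 7, Kira 20, Wendy 9, Liam 11, Maya 28. Jamal eliminated.
Round 3: Kira 27, Wendy 9, Liam 11, Maya 28. Wendy eliminated.
Round 4: Kira 27, Liam 20, Maya 28. Liam eliminated.
Round 5: Kira 47, Maya 28. Kira has a majority (≥38).

Kira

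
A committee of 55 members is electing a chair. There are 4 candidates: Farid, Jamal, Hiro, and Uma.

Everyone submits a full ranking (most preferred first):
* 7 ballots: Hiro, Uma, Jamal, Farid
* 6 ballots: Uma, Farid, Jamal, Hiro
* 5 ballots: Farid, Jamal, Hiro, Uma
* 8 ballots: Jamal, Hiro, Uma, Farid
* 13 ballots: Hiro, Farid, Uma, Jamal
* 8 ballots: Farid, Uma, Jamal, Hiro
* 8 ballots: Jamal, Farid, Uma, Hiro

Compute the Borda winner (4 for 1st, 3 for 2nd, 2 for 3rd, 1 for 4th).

Farid

Farid: 7×1 + 6×3 + 5×4 + 8×1 + 13×3 + 8×4 + 8×3 = 148
Jamal: 7×2 + 6×2 + 5×3 + 8×4 + 13×1 + 8×2 + 8×4 = 134
Hiro: 7×4 + 6×1 + 5×2 + 8×3 + 13×4 + 8×1 + 8×1 = 136
Uma: 7×3 + 6×4 + 5×1 + 8×2 + 13×2 + 8×3 + 8×2 = 132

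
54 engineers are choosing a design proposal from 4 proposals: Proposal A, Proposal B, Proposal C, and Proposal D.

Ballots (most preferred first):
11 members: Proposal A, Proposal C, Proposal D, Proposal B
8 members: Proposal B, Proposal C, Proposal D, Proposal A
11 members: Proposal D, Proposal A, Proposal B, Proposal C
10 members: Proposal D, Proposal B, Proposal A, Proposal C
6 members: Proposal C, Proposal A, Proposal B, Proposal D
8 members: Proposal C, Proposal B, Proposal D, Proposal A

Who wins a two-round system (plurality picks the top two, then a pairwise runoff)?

Proposal C

Round 1 first-place votes: Proposal A 11, Proposal B 8, Proposal C 14, Proposal D 21. Proposal D and Proposal C advance.
Runoff: Proposal D is ranked above Proposal C on 21 ballots, Proposal C above Proposal D on 33.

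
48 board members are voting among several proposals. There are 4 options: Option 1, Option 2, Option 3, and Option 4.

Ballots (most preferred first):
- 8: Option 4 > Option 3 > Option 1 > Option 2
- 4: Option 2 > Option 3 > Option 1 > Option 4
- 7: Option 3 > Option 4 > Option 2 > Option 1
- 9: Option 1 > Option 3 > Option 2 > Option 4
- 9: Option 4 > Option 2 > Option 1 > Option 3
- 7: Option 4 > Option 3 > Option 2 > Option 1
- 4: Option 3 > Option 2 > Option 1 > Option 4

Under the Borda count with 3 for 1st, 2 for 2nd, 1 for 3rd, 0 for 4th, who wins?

Option 3

Option 1: 8×1 + 4×1 + 7×0 + 9×3 + 9×1 + 7×0 + 4×1 = 52
Option 2: 8×0 + 4×3 + 7×1 + 9×1 + 9×2 + 7×1 + 4×2 = 61
Option 3: 8×2 + 4×2 + 7×3 + 9×2 + 9×0 + 7×2 + 4×3 = 89
Option 4: 8×3 + 4×0 + 7×2 + 9×0 + 9×3 + 7×3 + 4×0 = 86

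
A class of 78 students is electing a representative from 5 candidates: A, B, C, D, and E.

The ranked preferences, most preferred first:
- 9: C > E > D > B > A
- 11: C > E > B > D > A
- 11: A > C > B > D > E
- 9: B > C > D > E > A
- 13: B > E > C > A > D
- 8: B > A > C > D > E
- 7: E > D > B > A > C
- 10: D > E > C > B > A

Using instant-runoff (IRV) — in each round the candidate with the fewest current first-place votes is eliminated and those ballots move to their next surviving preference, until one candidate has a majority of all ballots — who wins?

C

Round 1: A 11, B 30, C 20, D 10, E 7. E eliminated.
Round 2: A 11, B 30, C 20, D 17. A eliminated.
Round 3: B 30, C 31, D 17. D eliminated.
Round 4: B 37, C 41. C has a majority (≥40).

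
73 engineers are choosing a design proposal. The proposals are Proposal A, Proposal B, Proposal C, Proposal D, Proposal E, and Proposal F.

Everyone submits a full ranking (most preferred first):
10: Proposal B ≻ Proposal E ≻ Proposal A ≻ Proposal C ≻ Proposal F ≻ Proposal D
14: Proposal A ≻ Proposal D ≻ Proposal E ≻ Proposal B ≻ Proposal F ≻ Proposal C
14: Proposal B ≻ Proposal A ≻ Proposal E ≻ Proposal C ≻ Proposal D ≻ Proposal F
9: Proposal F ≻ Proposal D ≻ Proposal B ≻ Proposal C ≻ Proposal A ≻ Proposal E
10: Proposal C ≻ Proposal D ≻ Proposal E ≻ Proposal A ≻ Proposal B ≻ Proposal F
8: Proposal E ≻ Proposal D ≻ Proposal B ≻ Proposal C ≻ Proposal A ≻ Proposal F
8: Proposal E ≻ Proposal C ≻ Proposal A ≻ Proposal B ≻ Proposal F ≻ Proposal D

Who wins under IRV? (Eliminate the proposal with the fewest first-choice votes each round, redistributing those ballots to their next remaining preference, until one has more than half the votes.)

Proposal E

Round 1: Proposal A 14, Proposal B 24, Proposal C 10, Proposal D 0, Proposal E 16, Proposal F 9. Proposal D eliminated.
Round 2: Proposal A 14, Proposal B 24, Proposal C 10, Proposal E 16, Proposal F 9. Proposal F eliminated.
Round 3: Proposal A 14, Proposal B 33, Proposal C 10, Proposal E 16. Proposal C eliminated.
Round 4: Proposal A 14, Proposal B 33, Proposal E 26. Proposal A eliminated.
Round 5: Proposal B 33, Proposal E 40. Proposal E has a majority (≥37).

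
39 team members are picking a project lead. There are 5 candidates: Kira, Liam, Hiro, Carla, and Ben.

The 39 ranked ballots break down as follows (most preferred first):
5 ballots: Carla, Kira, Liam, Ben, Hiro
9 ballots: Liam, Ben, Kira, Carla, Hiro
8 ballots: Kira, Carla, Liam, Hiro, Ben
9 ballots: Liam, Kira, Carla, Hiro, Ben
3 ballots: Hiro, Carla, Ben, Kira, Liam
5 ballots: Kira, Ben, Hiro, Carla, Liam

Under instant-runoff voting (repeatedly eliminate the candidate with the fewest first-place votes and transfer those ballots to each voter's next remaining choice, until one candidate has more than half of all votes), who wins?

Kira

Round 1: Kira 13, Liam 18, Hiro 3, Carla 5, Ben 0. Ben eliminated.
Round 2: Kira 13, Liam 18, Hiro 3, Carla 5. Hiro eliminated.
Round 3: Kira 13, Liam 18, Carla 8. Carla eliminated.
Round 4: Kira 21, Liam 18. Kira has a majority (≥20).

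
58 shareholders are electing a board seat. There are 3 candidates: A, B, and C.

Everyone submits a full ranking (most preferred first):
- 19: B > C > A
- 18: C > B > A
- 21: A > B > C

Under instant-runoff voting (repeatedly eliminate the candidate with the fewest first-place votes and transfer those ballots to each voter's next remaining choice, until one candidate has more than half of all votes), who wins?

B

Round 1: A 21, B 19, C 18. C eliminated.
Round 2: A 21, B 37. B has a majority (≥30).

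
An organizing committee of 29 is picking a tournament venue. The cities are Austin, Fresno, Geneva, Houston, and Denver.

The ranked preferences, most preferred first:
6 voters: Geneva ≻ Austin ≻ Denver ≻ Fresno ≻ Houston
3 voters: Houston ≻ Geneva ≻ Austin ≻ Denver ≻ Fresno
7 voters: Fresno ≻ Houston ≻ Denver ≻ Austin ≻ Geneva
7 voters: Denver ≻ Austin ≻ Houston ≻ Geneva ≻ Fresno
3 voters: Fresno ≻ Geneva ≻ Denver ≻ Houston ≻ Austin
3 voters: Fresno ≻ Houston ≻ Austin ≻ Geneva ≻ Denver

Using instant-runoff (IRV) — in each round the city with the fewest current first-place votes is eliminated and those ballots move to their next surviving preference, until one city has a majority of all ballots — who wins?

Geneva

Round 1: Austin 0, Fresno 13, Geneva 6, Houston 3, Denver 7. Austin eliminated.
Round 2: Fresno 13, Geneva 6, Houston 3, Denver 7. Houston eliminated.
Round 3: Fresno 13, Geneva 9, Denver 7. Denver eliminated.
Round 4: Fresno 13, Geneva 16. Geneva has a majority (≥15).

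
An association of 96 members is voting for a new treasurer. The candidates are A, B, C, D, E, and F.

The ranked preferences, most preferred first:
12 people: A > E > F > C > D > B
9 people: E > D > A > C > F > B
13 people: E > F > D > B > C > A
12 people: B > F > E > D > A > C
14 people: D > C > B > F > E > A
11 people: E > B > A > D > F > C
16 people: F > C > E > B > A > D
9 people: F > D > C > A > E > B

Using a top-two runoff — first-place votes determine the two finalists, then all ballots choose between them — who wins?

Round 1 first-place votes: A 12, B 12, C 0, D 14, E 33, F 25. E and F advance.
Runoff: E is ranked above F on 45 ballots, F above E on 51.

F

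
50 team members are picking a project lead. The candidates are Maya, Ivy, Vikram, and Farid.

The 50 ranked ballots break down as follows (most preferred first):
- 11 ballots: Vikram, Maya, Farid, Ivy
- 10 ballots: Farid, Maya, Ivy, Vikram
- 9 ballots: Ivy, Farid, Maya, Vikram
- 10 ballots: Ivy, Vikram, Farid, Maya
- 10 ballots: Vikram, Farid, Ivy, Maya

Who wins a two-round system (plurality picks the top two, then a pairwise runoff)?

Round 1 first-place votes: Maya 0, Ivy 19, Vikram 21, Farid 10. Vikram and Ivy advance.
Runoff: Vikram is ranked above Ivy on 21 ballots, Ivy above Vikram on 29.

Ivy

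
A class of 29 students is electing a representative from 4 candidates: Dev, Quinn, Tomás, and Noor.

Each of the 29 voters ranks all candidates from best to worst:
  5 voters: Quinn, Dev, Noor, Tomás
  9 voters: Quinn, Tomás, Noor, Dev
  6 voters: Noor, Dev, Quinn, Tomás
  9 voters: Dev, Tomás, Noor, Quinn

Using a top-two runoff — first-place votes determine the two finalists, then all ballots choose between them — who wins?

Round 1 first-place votes: Dev 9, Quinn 14, Tomás 0, Noor 6. Quinn and Dev advance.
Runoff: Quinn is ranked above Dev on 14 ballots, Dev above Quinn on 15.

Dev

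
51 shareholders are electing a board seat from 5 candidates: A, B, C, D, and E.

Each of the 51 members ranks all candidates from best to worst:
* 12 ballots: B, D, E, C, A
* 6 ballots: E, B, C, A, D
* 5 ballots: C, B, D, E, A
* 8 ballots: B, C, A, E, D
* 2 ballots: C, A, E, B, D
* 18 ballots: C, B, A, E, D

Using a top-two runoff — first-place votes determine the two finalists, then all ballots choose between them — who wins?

Round 1 first-place votes: A 0, B 20, C 25, D 0, E 6. C and B advance.
Runoff: C is ranked above B on 25 ballots, B above C on 26.

B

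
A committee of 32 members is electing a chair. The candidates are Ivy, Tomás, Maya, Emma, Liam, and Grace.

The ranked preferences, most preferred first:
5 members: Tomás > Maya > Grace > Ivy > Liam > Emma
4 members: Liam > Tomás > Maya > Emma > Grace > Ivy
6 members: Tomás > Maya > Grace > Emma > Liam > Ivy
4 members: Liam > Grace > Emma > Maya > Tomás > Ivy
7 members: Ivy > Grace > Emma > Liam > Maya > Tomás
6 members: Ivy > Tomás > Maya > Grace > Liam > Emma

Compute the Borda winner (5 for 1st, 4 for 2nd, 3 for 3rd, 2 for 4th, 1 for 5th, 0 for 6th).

Tomás

Ivy: 5×2 + 4×0 + 6×0 + 4×0 + 7×5 + 6×5 = 75
Tomás: 5×5 + 4×4 + 6×5 + 4×1 + 7×0 + 6×4 = 99
Maya: 5×4 + 4×3 + 6×4 + 4×2 + 7×1 + 6×3 = 89
Emma: 5×0 + 4×2 + 6×2 + 4×3 + 7×3 + 6×0 = 53
Liam: 5×1 + 4×5 + 6×1 + 4×5 + 7×2 + 6×1 = 71
Grace: 5×3 + 4×1 + 6×3 + 4×4 + 7×4 + 6×2 = 93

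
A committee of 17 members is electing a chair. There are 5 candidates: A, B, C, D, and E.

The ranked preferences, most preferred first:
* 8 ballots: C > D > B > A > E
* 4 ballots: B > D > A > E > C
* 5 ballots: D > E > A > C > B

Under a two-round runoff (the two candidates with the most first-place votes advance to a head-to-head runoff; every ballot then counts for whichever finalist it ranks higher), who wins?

Round 1 first-place votes: A 0, B 4, C 8, D 5, E 0. C and D advance.
Runoff: C is ranked above D on 8 ballots, D above C on 9.

D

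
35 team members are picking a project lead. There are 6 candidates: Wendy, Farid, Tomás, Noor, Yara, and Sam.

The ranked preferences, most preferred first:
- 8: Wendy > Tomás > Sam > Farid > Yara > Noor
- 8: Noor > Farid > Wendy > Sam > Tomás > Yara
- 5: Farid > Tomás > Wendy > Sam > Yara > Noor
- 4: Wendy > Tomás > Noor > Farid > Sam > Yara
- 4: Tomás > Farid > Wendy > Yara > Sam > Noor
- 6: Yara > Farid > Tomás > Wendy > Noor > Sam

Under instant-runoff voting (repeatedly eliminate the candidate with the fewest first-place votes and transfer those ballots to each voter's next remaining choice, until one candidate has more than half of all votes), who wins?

Farid

Round 1: Wendy 12, Farid 5, Tomás 4, Noor 8, Yara 6, Sam 0. Sam eliminated.
Round 2: Wendy 12, Farid 5, Tomás 4, Noor 8, Yara 6. Tomás eliminated.
Round 3: Wendy 12, Farid 9, Noor 8, Yara 6. Yara eliminated.
Round 4: Wendy 12, Farid 15, Noor 8. Noor eliminated.
Round 5: Wendy 12, Farid 23. Farid has a majority (≥18).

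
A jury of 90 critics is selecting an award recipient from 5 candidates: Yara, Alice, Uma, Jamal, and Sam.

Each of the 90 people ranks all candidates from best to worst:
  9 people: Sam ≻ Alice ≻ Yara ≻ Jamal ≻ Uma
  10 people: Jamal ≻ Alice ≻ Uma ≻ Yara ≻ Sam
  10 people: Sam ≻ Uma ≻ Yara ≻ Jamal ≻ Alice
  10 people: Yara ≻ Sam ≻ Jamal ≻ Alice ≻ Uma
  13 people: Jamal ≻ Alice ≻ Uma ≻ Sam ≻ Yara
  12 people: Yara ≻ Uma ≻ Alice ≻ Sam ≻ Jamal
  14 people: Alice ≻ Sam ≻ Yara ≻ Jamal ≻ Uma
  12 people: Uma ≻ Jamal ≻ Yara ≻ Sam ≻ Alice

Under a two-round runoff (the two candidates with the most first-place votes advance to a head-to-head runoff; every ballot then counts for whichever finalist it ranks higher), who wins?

Yara

Round 1 first-place votes: Yara 22, Alice 14, Uma 12, Jamal 23, Sam 19. Jamal and Yara advance.
Runoff: Jamal is ranked above Yara on 35 ballots, Yara above Jamal on 55.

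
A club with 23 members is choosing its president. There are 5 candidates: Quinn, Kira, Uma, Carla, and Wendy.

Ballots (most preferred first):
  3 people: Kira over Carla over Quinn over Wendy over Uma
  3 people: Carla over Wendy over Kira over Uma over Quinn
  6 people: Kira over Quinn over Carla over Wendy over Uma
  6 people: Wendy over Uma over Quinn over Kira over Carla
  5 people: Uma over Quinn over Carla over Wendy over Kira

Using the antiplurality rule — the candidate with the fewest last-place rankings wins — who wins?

Wendy

Last-place votes: Quinn 3, Kira 5, Uma 9, Carla 6, Wendy 0.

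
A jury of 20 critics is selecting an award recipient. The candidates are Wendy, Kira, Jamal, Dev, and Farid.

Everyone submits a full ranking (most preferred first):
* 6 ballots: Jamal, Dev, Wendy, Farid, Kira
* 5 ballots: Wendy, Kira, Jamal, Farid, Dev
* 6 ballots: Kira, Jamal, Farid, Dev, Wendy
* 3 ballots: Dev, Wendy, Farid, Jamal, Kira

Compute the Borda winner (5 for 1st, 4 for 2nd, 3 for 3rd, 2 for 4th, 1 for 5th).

Wendy: 6×3 + 5×5 + 6×1 + 3×4 = 61
Kira: 6×1 + 5×4 + 6×5 + 3×1 = 59
Jamal: 6×5 + 5×3 + 6×4 + 3×2 = 75
Dev: 6×4 + 5×1 + 6×2 + 3×5 = 56
Farid: 6×2 + 5×2 + 6×3 + 3×3 = 49

Jamal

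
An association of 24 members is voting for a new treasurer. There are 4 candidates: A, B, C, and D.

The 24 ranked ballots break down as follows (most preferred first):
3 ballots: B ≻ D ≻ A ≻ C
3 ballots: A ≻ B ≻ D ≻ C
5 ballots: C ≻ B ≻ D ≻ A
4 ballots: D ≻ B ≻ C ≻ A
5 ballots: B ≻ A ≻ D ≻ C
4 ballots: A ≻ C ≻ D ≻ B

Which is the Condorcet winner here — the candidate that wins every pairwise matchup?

B vs A: 17–7
B vs C: 15–9
B vs D: 16–8
B beats every other candidate.

B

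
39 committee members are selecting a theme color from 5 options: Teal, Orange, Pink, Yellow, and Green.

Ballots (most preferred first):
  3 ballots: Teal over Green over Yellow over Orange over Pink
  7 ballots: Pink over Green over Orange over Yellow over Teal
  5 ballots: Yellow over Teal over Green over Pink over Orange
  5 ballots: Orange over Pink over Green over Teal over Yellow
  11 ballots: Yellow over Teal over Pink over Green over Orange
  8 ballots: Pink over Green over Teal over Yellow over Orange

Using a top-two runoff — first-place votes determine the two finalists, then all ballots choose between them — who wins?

Pink

Round 1 first-place votes: Teal 3, Orange 5, Pink 15, Yellow 16, Green 0. Yellow and Pink advance.
Runoff: Yellow is ranked above Pink on 19 ballots, Pink above Yellow on 20.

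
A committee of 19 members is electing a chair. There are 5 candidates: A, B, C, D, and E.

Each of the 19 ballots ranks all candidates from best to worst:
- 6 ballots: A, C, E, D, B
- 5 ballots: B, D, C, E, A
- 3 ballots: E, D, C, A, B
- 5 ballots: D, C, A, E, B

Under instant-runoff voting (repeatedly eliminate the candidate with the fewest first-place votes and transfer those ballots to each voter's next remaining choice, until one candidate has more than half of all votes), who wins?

Round 1: A 6, B 5, C 0, D 5, E 3. C eliminated.
Round 2: A 6, B 5, D 5, E 3. E eliminated.
Round 3: A 6, B 5, D 8. B eliminated.
Round 4: A 6, D 13. D has a majority (≥10).

D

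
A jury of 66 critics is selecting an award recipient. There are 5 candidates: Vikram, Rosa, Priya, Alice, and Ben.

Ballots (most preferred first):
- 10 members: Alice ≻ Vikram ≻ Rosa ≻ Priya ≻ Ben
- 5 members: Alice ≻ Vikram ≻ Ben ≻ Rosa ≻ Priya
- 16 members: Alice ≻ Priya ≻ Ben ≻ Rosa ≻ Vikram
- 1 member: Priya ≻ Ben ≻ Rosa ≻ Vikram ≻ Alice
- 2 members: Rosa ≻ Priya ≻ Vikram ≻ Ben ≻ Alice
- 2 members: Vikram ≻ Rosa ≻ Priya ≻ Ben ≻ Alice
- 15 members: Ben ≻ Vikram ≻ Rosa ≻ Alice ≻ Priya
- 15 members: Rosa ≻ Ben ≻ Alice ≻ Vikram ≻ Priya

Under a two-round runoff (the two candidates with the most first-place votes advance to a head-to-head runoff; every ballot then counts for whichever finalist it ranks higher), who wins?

Round 1 first-place votes: Vikram 2, Rosa 17, Priya 1, Alice 31, Ben 15. Alice and Rosa advance.
Runoff: Alice is ranked above Rosa on 31 ballots, Rosa above Alice on 35.

Rosa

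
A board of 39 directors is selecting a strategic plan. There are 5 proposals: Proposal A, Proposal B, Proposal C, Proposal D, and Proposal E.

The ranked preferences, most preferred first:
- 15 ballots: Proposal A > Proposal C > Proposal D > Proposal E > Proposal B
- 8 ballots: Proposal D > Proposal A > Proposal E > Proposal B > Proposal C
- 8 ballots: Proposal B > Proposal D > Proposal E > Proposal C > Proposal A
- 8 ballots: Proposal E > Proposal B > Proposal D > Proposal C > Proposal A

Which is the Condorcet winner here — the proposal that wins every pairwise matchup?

Proposal D vs Proposal A: 24–15
Proposal D vs Proposal B: 23–16
Proposal D vs Proposal C: 24–15
Proposal D vs Proposal E: 31–8
Proposal D beats every other proposal.

Proposal D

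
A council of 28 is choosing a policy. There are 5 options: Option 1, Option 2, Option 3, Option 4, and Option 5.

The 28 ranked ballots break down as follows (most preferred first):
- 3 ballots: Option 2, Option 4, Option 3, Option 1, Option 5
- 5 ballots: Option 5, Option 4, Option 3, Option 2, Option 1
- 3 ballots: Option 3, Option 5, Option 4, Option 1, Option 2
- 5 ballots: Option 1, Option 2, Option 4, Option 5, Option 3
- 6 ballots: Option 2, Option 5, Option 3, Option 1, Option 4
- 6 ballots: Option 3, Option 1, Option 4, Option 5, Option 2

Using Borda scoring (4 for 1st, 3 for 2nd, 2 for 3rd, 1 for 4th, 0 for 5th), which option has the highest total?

Option 3

Option 1: 3×1 + 5×0 + 3×1 + 5×4 + 6×1 + 6×3 = 50
Option 2: 3×4 + 5×1 + 3×0 + 5×3 + 6×4 + 6×0 = 56
Option 3: 3×2 + 5×2 + 3×4 + 5×0 + 6×2 + 6×4 = 64
Option 4: 3×3 + 5×3 + 3×2 + 5×2 + 6×0 + 6×2 = 52
Option 5: 3×0 + 5×4 + 3×3 + 5×1 + 6×3 + 6×1 = 58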